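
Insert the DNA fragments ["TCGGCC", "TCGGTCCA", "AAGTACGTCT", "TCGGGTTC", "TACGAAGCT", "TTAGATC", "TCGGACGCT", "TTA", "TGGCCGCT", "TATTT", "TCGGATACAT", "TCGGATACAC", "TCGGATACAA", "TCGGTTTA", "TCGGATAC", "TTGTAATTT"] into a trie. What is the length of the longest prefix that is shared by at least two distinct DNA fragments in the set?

Look for the deepest trie node that still has at least two words in its subtree.
"TCGGATACAA" and "TCGGATACAC" agree on "TCGGATACA" (9 characters) before diverging; nothing deeper is shared.
Longest shared-prefix length: 9

9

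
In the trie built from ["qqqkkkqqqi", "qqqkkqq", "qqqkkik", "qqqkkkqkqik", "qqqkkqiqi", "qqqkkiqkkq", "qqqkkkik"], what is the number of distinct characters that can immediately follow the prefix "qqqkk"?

Walk "qqqkk" from the root, arriving at one node.
Distinct next characters after "qqqkk": i, k, q.
That node has 3 child edges.

3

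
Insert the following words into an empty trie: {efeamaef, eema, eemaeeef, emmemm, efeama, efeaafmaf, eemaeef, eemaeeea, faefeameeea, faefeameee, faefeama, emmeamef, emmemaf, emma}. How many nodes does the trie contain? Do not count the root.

46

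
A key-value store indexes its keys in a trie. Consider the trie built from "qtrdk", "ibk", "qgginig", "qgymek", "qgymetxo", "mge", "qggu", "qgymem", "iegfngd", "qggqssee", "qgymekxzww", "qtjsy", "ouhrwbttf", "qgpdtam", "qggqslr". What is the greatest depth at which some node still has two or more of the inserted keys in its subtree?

Equivalently: take the maximum, over all pairs, of their longest common prefix length.
e.g. "qgymek" and "qgymekxzww" share the prefix "qgymek" of length 6; no pair shares a longer one.
Longest shared-prefix length: 6

6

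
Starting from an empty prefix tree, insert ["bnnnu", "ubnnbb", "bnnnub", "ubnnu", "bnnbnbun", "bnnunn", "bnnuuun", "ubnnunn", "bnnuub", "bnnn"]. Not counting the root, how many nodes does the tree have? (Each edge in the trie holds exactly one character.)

Trie structure (* marks end of a word):
(root)
├─ b
│  └─ n
│     └─ n
│        ├─ b
│        │  └─ n
│        │     └─ b
│        │        └─ u
│        │           └─ n *
│        ├─ n *
│        │  └─ u *
│        │     └─ b *
│        └─ u
│           ├─ n
│           │  └─ n *
│           └─ u
│              ├─ b *
│              └─ u
│                 └─ n *
└─ u
   └─ b
      └─ n
         └─ n
            ├─ b
            │  └─ b *
            └─ u *
               └─ n
                  └─ n *
Counting every labelled node above: 27.

27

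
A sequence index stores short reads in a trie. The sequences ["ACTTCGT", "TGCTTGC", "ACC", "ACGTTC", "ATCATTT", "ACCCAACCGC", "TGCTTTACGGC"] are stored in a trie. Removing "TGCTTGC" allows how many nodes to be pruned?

2

A node on "TGCTTGC"'s path can go only if nothing else ends at it or branches off below it.
The suffix "GC" (2 nodes) is used only by "TGCTTGC"; the node for "TGCTT" still has the child "T", so pruning stops there.
Nodes removed: 2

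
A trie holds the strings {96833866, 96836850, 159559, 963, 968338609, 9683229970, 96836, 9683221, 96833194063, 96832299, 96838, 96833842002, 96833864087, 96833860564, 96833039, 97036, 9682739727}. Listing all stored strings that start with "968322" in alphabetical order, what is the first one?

9683221

Words with prefix "968322", in lexicographic order: "9683221", "96832299", "9683229970"
The 1st is 9683221.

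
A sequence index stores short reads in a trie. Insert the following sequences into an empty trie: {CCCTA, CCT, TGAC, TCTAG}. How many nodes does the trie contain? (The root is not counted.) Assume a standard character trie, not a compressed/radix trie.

14

Trie structure (* marks end of a word):
(root)
├─ C
│  └─ C
│     ├─ C
│     │  └─ T
│     │     └─ A *
│     └─ T *
└─ T
   ├─ C
   │  └─ T
   │     └─ A
   │        └─ G *
   └─ G
      └─ A
         └─ C *
Counting every labelled node above: 14.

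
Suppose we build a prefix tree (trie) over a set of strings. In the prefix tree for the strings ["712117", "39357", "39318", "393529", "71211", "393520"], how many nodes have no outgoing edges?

A leaf is a node with no children — equivalently, the end of a word that is not a proper prefix of any other stored word.
Those words: "39318", "393520", "393529", "39357", "712117"
Leaf count: 5

5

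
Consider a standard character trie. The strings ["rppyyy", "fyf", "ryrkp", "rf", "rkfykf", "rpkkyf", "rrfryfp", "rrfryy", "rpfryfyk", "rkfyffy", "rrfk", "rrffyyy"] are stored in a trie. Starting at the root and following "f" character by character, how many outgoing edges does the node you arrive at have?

Walk "f" from the root, arriving at one node.
Characters that immediately follow "f" among the stored strings: {y}.
That node has 1 child edge.

1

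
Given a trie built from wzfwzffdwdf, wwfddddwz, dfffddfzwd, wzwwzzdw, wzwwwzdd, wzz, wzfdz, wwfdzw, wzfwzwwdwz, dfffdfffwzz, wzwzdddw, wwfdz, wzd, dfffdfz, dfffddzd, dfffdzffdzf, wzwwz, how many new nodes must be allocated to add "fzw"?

Nothing in the trie begins with "f"; the whole of "fzw" is new.
3 − 0 = 3 new nodes.

3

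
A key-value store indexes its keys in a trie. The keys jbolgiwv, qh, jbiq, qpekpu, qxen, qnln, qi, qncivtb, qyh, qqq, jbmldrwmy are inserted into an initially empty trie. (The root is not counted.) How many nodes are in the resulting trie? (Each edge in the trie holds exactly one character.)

Trie structure (* marks end of a word):
(root)
├─ j
│  └─ b
│     ├─ i
│     │  └─ q *
│     ├─ m
│     │  └─ l
│     │     └─ d
│     │        └─ r
│     │           └─ w
│     │              └─ m
│     │                 └─ y *
│     └─ o
│        └─ l
│           └─ g
│              └─ i
│                 └─ w
│                    └─ v *
└─ q
   ├─ h *
   ├─ i *
   ├─ n
   │  ├─ c
   │  │  └─ i
   │  │     └─ v
   │  │        └─ t
   │  │           └─ b *
   │  └─ l
   │     └─ n *
   ├─ p
   │  └─ e
   │     └─ k
   │        └─ p
   │           └─ u *
   ├─ q
   │  └─ q *
   ├─ x
   │  └─ e
   │     └─ n *
   └─ y
      └─ h *
Counting every labelled node above: 40.

40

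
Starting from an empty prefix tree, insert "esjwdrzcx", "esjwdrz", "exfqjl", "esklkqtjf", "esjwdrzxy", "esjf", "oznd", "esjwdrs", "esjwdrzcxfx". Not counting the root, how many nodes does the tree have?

31

Count nodes per top-level branch (shared prefixes stored once):
  'e'-branch (esjf, esjwdrs, esjwdrz, esjwdrzcx, esjwdrzcxfx, esjwdrzxy, esklkqtjf, exfqjl): 27 nodes
  'o'-branch (oznd): 4 nodes
Sum: 31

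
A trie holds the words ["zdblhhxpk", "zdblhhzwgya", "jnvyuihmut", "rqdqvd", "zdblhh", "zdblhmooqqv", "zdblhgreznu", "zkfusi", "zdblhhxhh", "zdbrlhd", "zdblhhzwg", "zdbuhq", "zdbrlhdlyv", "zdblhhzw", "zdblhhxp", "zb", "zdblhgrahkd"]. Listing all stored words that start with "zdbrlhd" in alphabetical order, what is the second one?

zdbrlhdlyv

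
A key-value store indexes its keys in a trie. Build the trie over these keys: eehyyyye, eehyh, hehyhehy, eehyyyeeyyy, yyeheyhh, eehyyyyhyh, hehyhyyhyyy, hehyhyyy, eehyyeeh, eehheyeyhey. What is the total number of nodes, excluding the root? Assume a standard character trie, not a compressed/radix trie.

51

For each word, the new-node count is its length minus the longest prefix already in the trie:
  "eehyyyye" → 8 new (e, e, h, y, y, y, y, e)
  "eehyh" → prefix "eehy" already present; 1 new (h)
  "hehyhehy" → 8 new (h, e, h, y, h, e, h, y)
  "eehyyyeeyyy" → prefix "eehyyy" already present; 5 new (e, e, y, y, y)
  "yyeheyhh" → 8 new (y, y, e, h, e, y, h, h)
  "eehyyyyhyh" → prefix "eehyyyy" already present; 3 new (h, y, h)
  "hehyhyyhyyy" → prefix "hehyh" already present; 6 new (y, y, h, y, y, y)
  "hehyhyyy" → prefix "hehyhyy" already present; 1 new (y)
  "eehyyeeh" → prefix "eehyy" already present; 3 new (e, e, h)
  "eehheyeyhey" → prefix "eeh" already present; 8 new (h, e, y, e, y, h, e, y)
Total nodes = 8 + 1 + 8 + 5 + 8 + 3 + 6 + 1 + 3 + 8 = 51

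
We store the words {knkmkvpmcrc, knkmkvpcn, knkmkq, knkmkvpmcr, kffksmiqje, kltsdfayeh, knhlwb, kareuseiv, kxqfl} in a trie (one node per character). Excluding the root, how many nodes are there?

48

For each word, the new-node count is its length minus the longest prefix already in the trie:
  "knkmkvpmcrc" → 11 new (k, n, k, m, k, v, p, m, c, r, c)
  "knkmkvpcn" → prefix "knkmkvp" already present; 2 new (c, n)
  "knkmkq" → prefix "knkmk" already present; 1 new (q)
  "knkmkvpmcr" → prefix "knkmkvpmcr" already present; 0 new (none)
  "kffksmiqje" → prefix "k" already present; 9 new (f, f, k, s, m, i, q, j, e)
  "kltsdfayeh" → prefix "k" already present; 9 new (l, t, s, d, f, a, y, e, h)
  "knhlwb" → prefix "kn" already present; 4 new (h, l, w, b)
  "kareuseiv" → prefix "k" already present; 8 new (a, r, e, u, s, e, i, v)
  "kxqfl" → prefix "k" already present; 4 new (x, q, f, l)
Total nodes = 11 + 2 + 1 + 0 + 9 + 9 + 4 + 8 + 4 = 48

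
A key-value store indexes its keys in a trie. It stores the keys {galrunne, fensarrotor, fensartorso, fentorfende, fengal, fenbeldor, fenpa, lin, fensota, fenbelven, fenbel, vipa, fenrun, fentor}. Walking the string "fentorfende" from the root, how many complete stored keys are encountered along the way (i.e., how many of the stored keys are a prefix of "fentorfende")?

2

Check each prefix of "fentorfende" against the stored set — each match is an end-marker on the path.
Prefixes of the query that are stored words: "fentor", "fentorfende"
Count: 2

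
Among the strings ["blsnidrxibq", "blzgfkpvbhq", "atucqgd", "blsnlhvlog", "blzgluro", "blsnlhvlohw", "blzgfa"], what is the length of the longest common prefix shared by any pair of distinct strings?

Equivalently: take the maximum, over all pairs, of their longest common prefix length.
"blsnlhvlog" and "blsnlhvlohw" agree on "blsnlhvlo" (9 characters) before diverging; nothing deeper is shared.
Longest shared-prefix length: 9

9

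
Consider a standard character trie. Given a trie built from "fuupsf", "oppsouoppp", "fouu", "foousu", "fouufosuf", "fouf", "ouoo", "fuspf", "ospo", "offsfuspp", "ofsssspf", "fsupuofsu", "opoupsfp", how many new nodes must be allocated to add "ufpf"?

Nothing in the trie begins with "u"; the whole of "ufpf" is new.
4 − 0 = 4 new nodes.

4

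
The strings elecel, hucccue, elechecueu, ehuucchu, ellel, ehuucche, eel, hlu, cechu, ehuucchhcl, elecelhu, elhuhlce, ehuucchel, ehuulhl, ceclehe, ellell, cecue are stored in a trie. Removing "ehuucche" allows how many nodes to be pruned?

0

Walk "ehuucche" from the leaf back toward the root, removing each node that no remaining word uses.
Every node on "ehuucche" is still needed (e.g. by "ehuucchel"), so nothing is freed.
Nodes removed: 0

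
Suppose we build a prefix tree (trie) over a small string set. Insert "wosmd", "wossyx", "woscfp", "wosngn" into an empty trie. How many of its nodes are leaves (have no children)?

A leaf is a node with no children — equivalently, the end of a word that is not a proper prefix of any other stored word.
Those words: "woscfp", "wosmd", "wosngn", "wossyx"
Leaf count: 4

4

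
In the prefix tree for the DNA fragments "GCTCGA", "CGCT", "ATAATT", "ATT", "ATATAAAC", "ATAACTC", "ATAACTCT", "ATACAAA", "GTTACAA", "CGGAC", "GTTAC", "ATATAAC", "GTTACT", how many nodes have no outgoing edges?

11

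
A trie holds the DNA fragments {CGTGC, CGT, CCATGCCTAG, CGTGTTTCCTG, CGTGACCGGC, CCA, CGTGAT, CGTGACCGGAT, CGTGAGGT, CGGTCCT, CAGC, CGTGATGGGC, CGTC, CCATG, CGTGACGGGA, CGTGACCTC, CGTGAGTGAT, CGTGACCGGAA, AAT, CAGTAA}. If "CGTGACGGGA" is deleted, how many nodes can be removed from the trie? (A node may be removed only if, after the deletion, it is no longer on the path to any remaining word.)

A node on "CGTGACGGGA"'s path can go only if nothing else ends at it or branches off below it.
The suffix "GGGA" (4 nodes) is used only by "CGTGACGGGA"; the node for "CGTGAC" still has the child "C", so pruning stops there.
Nodes removed: 4

4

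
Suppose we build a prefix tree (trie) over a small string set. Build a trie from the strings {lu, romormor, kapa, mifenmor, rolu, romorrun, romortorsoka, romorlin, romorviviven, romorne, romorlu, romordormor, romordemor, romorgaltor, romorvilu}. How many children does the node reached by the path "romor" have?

8

Follow the path "romor" to its node, then look at its outgoing edges.
Distinct next characters after "romor": d, g, l, m, n, r, t, v.
That node has 8 child edges.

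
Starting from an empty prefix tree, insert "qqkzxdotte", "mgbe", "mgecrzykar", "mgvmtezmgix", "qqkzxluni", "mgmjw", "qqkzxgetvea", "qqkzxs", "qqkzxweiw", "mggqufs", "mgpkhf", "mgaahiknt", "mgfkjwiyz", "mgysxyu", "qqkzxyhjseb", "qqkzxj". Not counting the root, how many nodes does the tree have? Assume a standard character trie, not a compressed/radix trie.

84

Count nodes per top-level branch (shared prefixes stored once):
  'm'-branch (mgaahiknt, mgbe, mgecrzykar, mgfkjwiyz, mggqufs, mgmjw, mgpkhf, mgvmtezmgix, mgysxyu): 52 nodes
  'q'-branch (qqkzxdotte, qqkzxgetvea, qqkzxj, qqkzxluni, qqkzxs, qqkzxweiw, qqkzxyhjseb): 32 nodes
Sum: 84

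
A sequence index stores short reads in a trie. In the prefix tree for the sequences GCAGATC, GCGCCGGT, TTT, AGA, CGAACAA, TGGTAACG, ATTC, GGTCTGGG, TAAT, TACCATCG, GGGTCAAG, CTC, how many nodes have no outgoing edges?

12

Leaves are exactly the stored words that no other stored word extends.
Those words: "AGA", "ATTC", "CGAACAA", "CTC", "GCAGATC", "GCGCCGGT", "GGGTCAAG", "GGTCTGGG", "TAAT", "TACCATCG", "TGGTAACG", "TTT"
Leaf count: 12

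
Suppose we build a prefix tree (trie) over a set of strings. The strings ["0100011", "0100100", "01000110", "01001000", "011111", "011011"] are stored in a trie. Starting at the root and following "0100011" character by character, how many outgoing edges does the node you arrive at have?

1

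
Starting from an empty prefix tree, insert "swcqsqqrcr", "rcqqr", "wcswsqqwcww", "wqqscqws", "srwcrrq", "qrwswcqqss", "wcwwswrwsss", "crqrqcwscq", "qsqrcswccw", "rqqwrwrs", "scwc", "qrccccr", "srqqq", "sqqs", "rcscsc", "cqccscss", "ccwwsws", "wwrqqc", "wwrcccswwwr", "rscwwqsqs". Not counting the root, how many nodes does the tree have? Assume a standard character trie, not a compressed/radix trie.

Trace insertions, counting only characters that open a new branch:
  "swcqsqqrcr" → 10 new (s, w, c, q, s, q, q, r, c, r)
  "rcqqr" → 5 new (r, c, q, q, r)
  "wcswsqqwcww" → 11 new (w, c, s, w, s, q, q, w, c, w, w)
  "wqqscqws" → prefix "w" already present; 7 new (q, q, s, c, q, w, s)
  "srwcrrq" → prefix "s" already present; 6 new (r, w, c, r, r, q)
  "qrwswcqqss" → 10 new (q, r, w, s, w, c, q, q, s, s)
  "wcwwswrwsss" → prefix "wc" already present; 9 new (w, w, s, w, r, w, s, s, s)
  "crqrqcwscq" → 10 new (c, r, q, r, q, c, w, s, c, q)
  "qsqrcswccw" → prefix "q" already present; 9 new (s, q, r, c, s, w, c, c, w)
  "rqqwrwrs" → prefix "r" already present; 7 new (q, q, w, r, w, r, s)
  "scwc" → prefix "s" already present; 3 new (c, w, c)
  "qrccccr" → prefix "qr" already present; 5 new (c, c, c, c, r)
  "srqqq" → prefix "sr" already present; 3 new (q, q, q)
  "sqqs" → prefix "s" already present; 3 new (q, q, s)
  "rcscsc" → prefix "rc" already present; 4 new (s, c, s, c)
  "cqccscss" → prefix "c" already present; 7 new (q, c, c, s, c, s, s)
  "ccwwsws" → prefix "c" already present; 6 new (c, w, w, s, w, s)
  "wwrqqc" → prefix "w" already present; 5 new (w, r, q, q, c)
  "wwrcccswwwr" → prefix "wwr" already present; 8 new (c, c, c, s, w, w, w, r)
  "rscwwqsqs" → prefix "r" already present; 8 new (s, c, w, w, q, s, q, s)
Total nodes = 10 + 5 + 11 + 7 + 6 + 10 + 9 + 10 + 9 + 7 + 3 + 5 + 3 + 3 + 4 + 7 + 6 + 5 + 8 + 8 = 136

136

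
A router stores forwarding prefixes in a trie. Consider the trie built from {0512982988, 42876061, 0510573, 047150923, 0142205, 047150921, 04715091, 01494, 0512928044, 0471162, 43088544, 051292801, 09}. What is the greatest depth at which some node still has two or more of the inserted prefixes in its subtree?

The deepest shared node is where two words last agree before diverging.
e.g. "047150921" and "047150923" share the prefix "04715092" of length 8; no pair shares a longer one.
Longest shared-prefix length: 8

8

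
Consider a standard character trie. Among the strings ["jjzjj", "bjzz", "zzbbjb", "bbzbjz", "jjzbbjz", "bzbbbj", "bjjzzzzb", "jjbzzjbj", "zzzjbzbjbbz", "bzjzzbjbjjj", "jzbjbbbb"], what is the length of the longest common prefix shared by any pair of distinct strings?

The deepest shared node is where two words last agree before diverging.
e.g. "jjzbbjz" and "jjzjj" share the prefix "jjz" of length 3; no pair shares a longer one.
Longest shared-prefix length: 3

3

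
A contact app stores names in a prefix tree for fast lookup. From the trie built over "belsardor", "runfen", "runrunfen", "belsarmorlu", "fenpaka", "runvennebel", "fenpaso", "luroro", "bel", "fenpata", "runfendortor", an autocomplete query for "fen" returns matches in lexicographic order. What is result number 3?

fenpata

Words with prefix "fen", in lexicographic order: "fenpaka", "fenpaso", "fenpata"
The 3rd is fenpata.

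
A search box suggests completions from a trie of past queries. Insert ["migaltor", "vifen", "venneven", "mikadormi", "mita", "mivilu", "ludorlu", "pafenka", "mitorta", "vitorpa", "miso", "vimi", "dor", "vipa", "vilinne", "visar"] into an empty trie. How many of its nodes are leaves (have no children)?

A leaf is a node with no children — equivalently, the end of a word that is not a proper prefix of any other stored word.
Those words: "dor", "ludorlu", "migaltor", "mikadormi", "miso", "mita", "mitorta", "mivilu", "pafenka", "venneven", "vifen", "vilinne", "vimi", "vipa", "visar", "vitorpa"
Leaf count: 16

16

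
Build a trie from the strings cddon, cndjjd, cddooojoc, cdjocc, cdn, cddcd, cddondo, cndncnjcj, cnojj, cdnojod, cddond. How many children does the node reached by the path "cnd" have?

The children of the "cnd" node are the distinct next characters among strings starting with "cnd".
Distinct next characters after "cnd": j, n.
That node has 2 child edges.

2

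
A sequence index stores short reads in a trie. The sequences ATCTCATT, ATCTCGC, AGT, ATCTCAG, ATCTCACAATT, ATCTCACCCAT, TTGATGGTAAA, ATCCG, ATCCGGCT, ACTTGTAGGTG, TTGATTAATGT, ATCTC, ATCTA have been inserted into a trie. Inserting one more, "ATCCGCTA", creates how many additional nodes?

The longest prefix of "ATCCGCTA" already in the trie is "ATCCG" (length 5).
So 8 − 5 = 3 new nodes.

3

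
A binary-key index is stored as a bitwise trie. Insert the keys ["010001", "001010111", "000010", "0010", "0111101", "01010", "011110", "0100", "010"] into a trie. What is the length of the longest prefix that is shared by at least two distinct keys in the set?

6

Equivalently: take the maximum, over all pairs, of their longest common prefix length.
"011110" and "0111101" agree on "011110" (6 characters) before diverging; nothing deeper is shared.
Longest shared-prefix length: 6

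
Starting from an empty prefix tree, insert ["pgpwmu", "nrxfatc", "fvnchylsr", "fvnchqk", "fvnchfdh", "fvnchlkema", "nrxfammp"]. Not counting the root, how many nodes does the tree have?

35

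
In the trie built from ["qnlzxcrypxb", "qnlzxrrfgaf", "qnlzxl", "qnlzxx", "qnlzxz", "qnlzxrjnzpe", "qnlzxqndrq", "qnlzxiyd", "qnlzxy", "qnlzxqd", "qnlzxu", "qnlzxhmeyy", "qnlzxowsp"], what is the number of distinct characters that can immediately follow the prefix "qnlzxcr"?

Follow the path "qnlzxcr" to its node, then look at its outgoing edges.
Distinct next characters after "qnlzxcr": y.
That node has 1 child edge.

1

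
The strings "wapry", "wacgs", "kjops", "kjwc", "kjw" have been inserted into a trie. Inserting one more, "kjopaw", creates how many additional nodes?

2

The longest prefix of "kjopaw" already in the trie is "kjop" (length 4).
Each of the 2 remaining characters creates one node.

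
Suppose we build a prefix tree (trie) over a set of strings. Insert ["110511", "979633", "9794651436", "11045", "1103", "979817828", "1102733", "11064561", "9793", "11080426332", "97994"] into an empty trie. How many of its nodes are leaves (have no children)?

11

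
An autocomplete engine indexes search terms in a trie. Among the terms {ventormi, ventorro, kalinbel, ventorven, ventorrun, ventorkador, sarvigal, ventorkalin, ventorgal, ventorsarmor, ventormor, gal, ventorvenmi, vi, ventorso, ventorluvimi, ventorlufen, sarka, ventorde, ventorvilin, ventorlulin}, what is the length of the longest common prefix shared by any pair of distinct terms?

Look for the deepest trie node that still has at least two words in its subtree.
e.g. "ventorven" and "ventorvenmi" share the prefix "ventorven" of length 9; no pair shares a longer one.
Longest shared-prefix length: 9

9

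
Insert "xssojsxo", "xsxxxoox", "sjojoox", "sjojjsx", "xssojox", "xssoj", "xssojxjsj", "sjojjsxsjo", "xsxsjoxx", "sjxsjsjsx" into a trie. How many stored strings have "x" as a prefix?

Filter for entries beginning with "x":
Matches: "xssoj", "xssojox", "xssojsxo", "xssojxjsj", "xsxsjoxx", "xsxxxoox"
Count: 6

6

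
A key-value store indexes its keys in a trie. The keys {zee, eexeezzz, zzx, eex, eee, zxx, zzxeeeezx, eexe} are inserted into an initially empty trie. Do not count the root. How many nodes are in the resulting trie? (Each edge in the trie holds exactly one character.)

22

Count nodes per top-level branch (shared prefixes stored once):
  'e'-branch (eee, eex, eexe, eexeezzz): 9 nodes
  'z'-branch (zee, zxx, zzx, zzxeeeezx): 13 nodes
Sum: 22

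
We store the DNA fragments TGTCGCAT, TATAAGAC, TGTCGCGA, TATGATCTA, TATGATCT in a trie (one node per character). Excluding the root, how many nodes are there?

23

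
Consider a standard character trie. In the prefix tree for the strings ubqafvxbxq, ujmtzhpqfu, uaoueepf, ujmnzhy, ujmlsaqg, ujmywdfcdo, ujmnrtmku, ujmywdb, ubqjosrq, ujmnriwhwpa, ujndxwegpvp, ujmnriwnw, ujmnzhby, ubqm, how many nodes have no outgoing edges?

Leaves are exactly the stored words that no other stored word extends.
Those words: "uaoueepf", "ubqafvxbxq", "ubqjosrq", "ubqm", "ujmlsaqg", "ujmnriwhwpa", "ujmnriwnw", "ujmnrtmku", "ujmnzhby", "ujmnzhy", "ujmtzhpqfu", "ujmywdb", "ujmywdfcdo", "ujndxwegpvp"
Leaf count: 14

14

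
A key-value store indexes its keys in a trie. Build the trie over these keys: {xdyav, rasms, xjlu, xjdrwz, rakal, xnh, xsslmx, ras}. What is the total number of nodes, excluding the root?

27

Trace insertions, counting only characters that open a new branch:
  "xdyav" → 5 new (x, d, y, a, v)
  "rasms" → 5 new (r, a, s, m, s)
  "xjlu" → prefix "x" already present; 3 new (j, l, u)
  "xjdrwz" → prefix "xj" already present; 4 new (d, r, w, z)
  "rakal" → prefix "ra" already present; 3 new (k, a, l)
  "xnh" → prefix "x" already present; 2 new (n, h)
  "xsslmx" → prefix "x" already present; 5 new (s, s, l, m, x)
  "ras" → prefix "ras" already present; 0 new (none)
Total nodes = 5 + 5 + 3 + 4 + 3 + 2 + 5 + 0 = 27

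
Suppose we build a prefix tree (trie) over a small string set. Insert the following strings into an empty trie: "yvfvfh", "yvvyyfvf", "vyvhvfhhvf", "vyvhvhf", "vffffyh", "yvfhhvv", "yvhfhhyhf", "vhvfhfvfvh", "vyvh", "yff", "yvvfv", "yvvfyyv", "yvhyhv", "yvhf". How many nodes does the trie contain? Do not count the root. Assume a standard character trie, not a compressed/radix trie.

60

Trace insertions, counting only characters that open a new branch:
  "yvfvfh" → 6 new (y, v, f, v, f, h)
  "yvvyyfvf" → prefix "yv" already present; 6 new (v, y, y, f, v, f)
  "vyvhvfhhvf" → 10 new (v, y, v, h, v, f, h, h, v, f)
  "vyvhvhf" → prefix "vyvhv" already present; 2 new (h, f)
  "vffffyh" → prefix "v" already present; 6 new (f, f, f, f, y, h)
  "yvfhhvv" → prefix "yvf" already present; 4 new (h, h, v, v)
  "yvhfhhyhf" → prefix "yv" already present; 7 new (h, f, h, h, y, h, f)
  "vhvfhfvfvh" → prefix "v" already present; 9 new (h, v, f, h, f, v, f, v, h)
  "vyvh" → prefix "vyvh" already present; 0 new (none)
  "yff" → prefix "y" already present; 2 new (f, f)
  "yvvfv" → prefix "yvv" already present; 2 new (f, v)
  "yvvfyyv" → prefix "yvvf" already present; 3 new (y, y, v)
  "yvhyhv" → prefix "yvh" already present; 3 new (y, h, v)
  "yvhf" → prefix "yvhf" already present; 0 new (none)
Total nodes = 6 + 6 + 10 + 2 + 6 + 4 + 7 + 9 + 0 + 2 + 2 + 3 + 3 + 0 = 60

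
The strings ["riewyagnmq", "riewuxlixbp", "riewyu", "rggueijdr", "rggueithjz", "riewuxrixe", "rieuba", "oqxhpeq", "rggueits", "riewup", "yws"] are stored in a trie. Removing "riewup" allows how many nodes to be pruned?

1

Walk "riewup" from the leaf back toward the root, removing each node that no remaining word uses.
The suffix "p" (1 node) is used only by "riewup"; the node for "riewu" still has the child "x", so pruning stops there.
Nodes removed: 1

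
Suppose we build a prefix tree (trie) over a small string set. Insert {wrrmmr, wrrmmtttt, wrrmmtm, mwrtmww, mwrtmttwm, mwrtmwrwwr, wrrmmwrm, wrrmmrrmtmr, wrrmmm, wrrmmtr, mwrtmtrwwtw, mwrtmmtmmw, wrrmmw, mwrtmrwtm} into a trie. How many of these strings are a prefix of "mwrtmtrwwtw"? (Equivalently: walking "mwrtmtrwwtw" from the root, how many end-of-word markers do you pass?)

Check each prefix of "mwrtmtrwwtw" against the stored set — each match is an end-marker on the path.
Prefixes of the query that are stored words: "mwrtmtrwwtw"
Count: 1

1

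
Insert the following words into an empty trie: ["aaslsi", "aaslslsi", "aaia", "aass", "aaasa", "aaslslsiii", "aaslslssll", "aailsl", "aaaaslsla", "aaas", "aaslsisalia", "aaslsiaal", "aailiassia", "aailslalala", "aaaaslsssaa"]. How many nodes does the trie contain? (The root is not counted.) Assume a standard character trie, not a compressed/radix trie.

Insert word by word; a character creates a node only if that edge doesn't already exist:
  "aaslsi" → 6 new (a, a, s, l, s, i)
  "aaslslsi" → prefix "aasls" already present; 3 new (l, s, i)
  "aaia" → prefix "aa" already present; 2 new (i, a)
  "aass" → prefix "aas" already present; 1 new (s)
  "aaasa" → prefix "aa" already present; 3 new (a, s, a)
  "aaslslsiii" → prefix "aaslslsi" already present; 2 new (i, i)
  "aaslslssll" → prefix "aaslsls" already present; 3 new (s, l, l)
  "aailsl" → prefix "aai" already present; 3 new (l, s, l)
  "aaaaslsla" → prefix "aaa" already present; 6 new (a, s, l, s, l, a)
  "aaas" → prefix "aaas" already present; 0 new (none)
  "aaslsisalia" → prefix "aaslsi" already present; 5 new (s, a, l, i, a)
  "aaslsiaal" → prefix "aaslsi" already present; 3 new (a, a, l)
  "aailiassia" → prefix "aail" already present; 6 new (i, a, s, s, i, a)
  "aailslalala" → prefix "aailsl" already present; 5 new (a, l, a, l, a)
  "aaaaslsssaa" → prefix "aaaasls" already present; 4 new (s, s, a, a)
Total nodes = 6 + 3 + 2 + 1 + 3 + 2 + 3 + 3 + 6 + 0 + 5 + 3 + 6 + 5 + 4 = 52

52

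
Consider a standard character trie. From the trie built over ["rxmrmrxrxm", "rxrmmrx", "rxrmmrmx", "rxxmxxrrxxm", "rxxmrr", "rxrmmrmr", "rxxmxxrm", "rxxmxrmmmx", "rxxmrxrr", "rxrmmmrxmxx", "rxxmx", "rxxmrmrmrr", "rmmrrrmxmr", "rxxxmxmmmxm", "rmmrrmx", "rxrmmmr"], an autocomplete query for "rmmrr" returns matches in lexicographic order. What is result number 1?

rmmrrmx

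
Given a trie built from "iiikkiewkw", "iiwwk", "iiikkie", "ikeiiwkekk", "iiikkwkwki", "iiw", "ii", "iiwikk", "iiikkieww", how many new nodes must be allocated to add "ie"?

1

The longest prefix of "ie" already in the trie is "i" (length 1).
New nodes needed: |"ie"| − 1 = 2 − 1 = 1.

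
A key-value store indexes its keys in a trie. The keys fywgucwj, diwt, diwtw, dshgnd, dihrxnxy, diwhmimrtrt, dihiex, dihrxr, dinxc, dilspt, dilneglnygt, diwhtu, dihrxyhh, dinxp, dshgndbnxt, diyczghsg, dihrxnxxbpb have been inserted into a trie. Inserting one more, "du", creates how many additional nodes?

1

"d" is already a path in the trie; the remaining "u" must be added.
New nodes needed: |"du"| − 1 = 2 − 1 = 1.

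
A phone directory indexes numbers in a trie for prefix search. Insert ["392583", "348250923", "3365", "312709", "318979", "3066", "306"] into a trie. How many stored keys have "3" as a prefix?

7

Walk to "3"; the words in its subtree are exactly those with that prefix.
Matches: "306", "3066", "312709", "318979", "3365", "348250923", "392583"
Count: 7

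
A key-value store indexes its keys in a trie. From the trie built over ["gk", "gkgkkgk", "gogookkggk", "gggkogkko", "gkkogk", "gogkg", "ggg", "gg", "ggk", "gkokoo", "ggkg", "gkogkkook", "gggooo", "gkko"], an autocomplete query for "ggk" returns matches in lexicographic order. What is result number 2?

ggkg

Words with prefix "ggk", in lexicographic order: "ggk", "ggkg"
The 2nd is ggkg.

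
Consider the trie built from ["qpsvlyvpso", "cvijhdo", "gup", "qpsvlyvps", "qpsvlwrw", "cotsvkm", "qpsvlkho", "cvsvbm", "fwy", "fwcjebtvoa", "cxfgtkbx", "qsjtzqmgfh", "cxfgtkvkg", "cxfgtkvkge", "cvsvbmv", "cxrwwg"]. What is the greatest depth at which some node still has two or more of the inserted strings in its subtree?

9

Look for the deepest trie node that still has at least two words in its subtree.
"cxfgtkvkg" and "cxfgtkvkge" agree on "cxfgtkvkg" (9 characters) before diverging; nothing deeper is shared.
Longest shared-prefix length: 9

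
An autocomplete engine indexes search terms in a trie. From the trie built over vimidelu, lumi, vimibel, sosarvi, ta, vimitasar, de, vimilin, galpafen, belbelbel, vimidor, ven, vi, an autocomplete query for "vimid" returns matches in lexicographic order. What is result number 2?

Filter for "vimid…" and sort: "vimidelu", "vimidor"
Position 2: vimidor

vimidor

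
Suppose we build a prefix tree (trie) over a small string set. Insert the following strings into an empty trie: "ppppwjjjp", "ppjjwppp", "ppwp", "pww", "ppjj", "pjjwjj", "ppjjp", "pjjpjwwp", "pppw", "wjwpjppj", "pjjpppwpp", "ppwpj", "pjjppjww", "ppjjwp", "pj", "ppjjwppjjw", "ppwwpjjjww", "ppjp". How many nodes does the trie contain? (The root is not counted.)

Trace insertions, counting only characters that open a new branch:
  "ppppwjjjp" → 9 new (p, p, p, p, w, j, j, j, p)
  "ppjjwppp" → prefix "pp" already present; 6 new (j, j, w, p, p, p)
  "ppwp" → prefix "pp" already present; 2 new (w, p)
  "pww" → prefix "p" already present; 2 new (w, w)
  "ppjj" → prefix "ppjj" already present; 0 new (none)
  "pjjwjj" → prefix "p" already present; 5 new (j, j, w, j, j)
  "ppjjp" → prefix "ppjj" already present; 1 new (p)
  "pjjpjwwp" → prefix "pjj" already present; 5 new (p, j, w, w, p)
  "pppw" → prefix "ppp" already present; 1 new (w)
  "wjwpjppj" → 8 new (w, j, w, p, j, p, p, j)
  "pjjpppwpp" → prefix "pjjp" already present; 5 new (p, p, w, p, p)
  "ppwpj" → prefix "ppwp" already present; 1 new (j)
  "pjjppjww" → prefix "pjjpp" already present; 3 new (j, w, w)
  "ppjjwp" → prefix "ppjjwp" already present; 0 new (none)
  "pj" → prefix "pj" already present; 0 new (none)
  "ppjjwppjjw" → prefix "ppjjwpp" already present; 3 new (j, j, w)
  "ppwwpjjjww" → prefix "ppw" already present; 7 new (w, p, j, j, j, w, w)
  "ppjp" → prefix "ppj" already present; 1 new (p)
Total nodes = 9 + 6 + 2 + 2 + 0 + 5 + 1 + 5 + 1 + 8 + 5 + 1 + 3 + 0 + 0 + 3 + 7 + 1 = 59

59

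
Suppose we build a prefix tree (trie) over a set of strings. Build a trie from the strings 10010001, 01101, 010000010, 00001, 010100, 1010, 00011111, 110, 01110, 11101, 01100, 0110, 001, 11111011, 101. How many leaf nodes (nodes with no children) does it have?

13

A leaf is a node with no children — equivalently, the end of a word that is not a proper prefix of any other stored word.
Those words: "00001", "00011111", "001", "010000010", "010100", "01100", "01101", "01110", "10010001", "1010", "110", "11101", "11111011"
Leaf count: 13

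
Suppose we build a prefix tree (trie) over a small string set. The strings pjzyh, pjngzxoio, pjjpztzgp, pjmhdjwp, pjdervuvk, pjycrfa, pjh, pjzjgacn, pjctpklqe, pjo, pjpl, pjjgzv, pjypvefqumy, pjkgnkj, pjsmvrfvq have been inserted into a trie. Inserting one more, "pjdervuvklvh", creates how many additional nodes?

3

"pjdervuvk" is already a path in the trie; the remaining "lvh" must be added.
Each of the 3 remaining characters creates one node.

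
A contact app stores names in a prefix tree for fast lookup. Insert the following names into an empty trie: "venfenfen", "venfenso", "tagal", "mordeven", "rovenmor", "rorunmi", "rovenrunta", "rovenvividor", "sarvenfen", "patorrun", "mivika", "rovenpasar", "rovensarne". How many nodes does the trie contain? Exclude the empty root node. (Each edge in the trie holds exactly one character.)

81

For each word, the new-node count is its length minus the longest prefix already in the trie:
  "venfenfen" → 9 new (v, e, n, f, e, n, f, e, n)
  "venfenso" → prefix "venfen" already present; 2 new (s, o)
  "tagal" → 5 new (t, a, g, a, l)
  "mordeven" → 8 new (m, o, r, d, e, v, e, n)
  "rovenmor" → 8 new (r, o, v, e, n, m, o, r)
  "rorunmi" → prefix "ro" already present; 5 new (r, u, n, m, i)
  "rovenrunta" → prefix "roven" already present; 5 new (r, u, n, t, a)
  "rovenvividor" → prefix "roven" already present; 7 new (v, i, v, i, d, o, r)
  "sarvenfen" → 9 new (s, a, r, v, e, n, f, e, n)
  "patorrun" → 8 new (p, a, t, o, r, r, u, n)
  "mivika" → prefix "m" already present; 5 new (i, v, i, k, a)
  "rovenpasar" → prefix "roven" already present; 5 new (p, a, s, a, r)
  "rovensarne" → prefix "roven" already present; 5 new (s, a, r, n, e)
Total nodes = 9 + 2 + 5 + 8 + 8 + 5 + 5 + 7 + 9 + 8 + 5 + 5 + 5 = 81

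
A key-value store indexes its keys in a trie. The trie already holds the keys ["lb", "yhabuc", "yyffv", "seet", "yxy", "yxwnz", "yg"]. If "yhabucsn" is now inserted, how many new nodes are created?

"yhabuc" is already a path in the trie; the remaining "sn" must be added.
So 8 − 6 = 2 new nodes.

2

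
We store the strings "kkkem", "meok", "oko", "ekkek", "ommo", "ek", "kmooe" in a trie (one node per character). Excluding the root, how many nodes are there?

24

Trie structure (* marks end of a word):
(root)
├─ e
│  └─ k *
│     └─ k
│        └─ e
│           └─ k *
├─ k
│  ├─ k
│  │  └─ k
│  │     └─ e
│  │        └─ m *
│  └─ m
│     └─ o
│        └─ o
│           └─ e *
├─ m
│  └─ e
│     └─ o
│        └─ k *
└─ o
   ├─ k
   │  └─ o *
   └─ m
      └─ m
         └─ o *
Counting every labelled node above: 24.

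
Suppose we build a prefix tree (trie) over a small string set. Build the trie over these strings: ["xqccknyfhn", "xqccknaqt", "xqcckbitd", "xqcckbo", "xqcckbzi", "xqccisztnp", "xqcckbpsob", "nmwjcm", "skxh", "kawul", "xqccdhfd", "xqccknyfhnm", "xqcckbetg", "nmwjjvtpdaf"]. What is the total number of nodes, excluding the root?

60

Insert word by word; a character creates a node only if that edge doesn't already exist:
  "xqccknyfhn" → 10 new (x, q, c, c, k, n, y, f, h, n)
  "xqccknaqt" → prefix "xqcckn" already present; 3 new (a, q, t)
  "xqcckbitd" → prefix "xqcck" already present; 4 new (b, i, t, d)
  "xqcckbo" → prefix "xqcckb" already present; 1 new (o)
  "xqcckbzi" → prefix "xqcckb" already present; 2 new (z, i)
  "xqccisztnp" → prefix "xqcc" already present; 6 new (i, s, z, t, n, p)
  "xqcckbpsob" → prefix "xqcckb" already present; 4 new (p, s, o, b)
  "nmwjcm" → 6 new (n, m, w, j, c, m)
  "skxh" → 4 new (s, k, x, h)
  "kawul" → 5 new (k, a, w, u, l)
  "xqccdhfd" → prefix "xqcc" already present; 4 new (d, h, f, d)
  "xqccknyfhnm" → prefix "xqccknyfhn" already present; 1 new (m)
  "xqcckbetg" → prefix "xqcckb" already present; 3 new (e, t, g)
  "nmwjjvtpdaf" → prefix "nmwj" already present; 7 new (j, v, t, p, d, a, f)
Total nodes = 10 + 3 + 4 + 1 + 2 + 6 + 4 + 6 + 4 + 5 + 4 + 1 + 3 + 7 = 60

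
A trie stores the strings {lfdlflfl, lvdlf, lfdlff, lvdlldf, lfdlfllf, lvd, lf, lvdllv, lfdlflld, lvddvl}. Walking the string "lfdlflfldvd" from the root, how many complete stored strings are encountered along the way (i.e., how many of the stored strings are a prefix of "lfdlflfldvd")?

Check each prefix of "lfdlflfldvd" against the stored set — each match is an end-marker on the path.
Prefixes of the query that are stored words: "lf", "lfdlflfl"
Count: 2

2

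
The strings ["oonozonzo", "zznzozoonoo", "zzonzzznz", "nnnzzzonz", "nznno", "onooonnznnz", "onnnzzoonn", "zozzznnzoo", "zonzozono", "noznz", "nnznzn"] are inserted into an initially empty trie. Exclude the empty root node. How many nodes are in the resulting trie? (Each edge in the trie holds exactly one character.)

82

Insert word by word; a character creates a node only if that edge doesn't already exist:
  "oonozonzo" → 9 new (o, o, n, o, z, o, n, z, o)
  "zznzozoonoo" → 11 new (z, z, n, z, o, z, o, o, n, o, o)
  "zzonzzznz" → prefix "zz" already present; 7 new (o, n, z, z, z, n, z)
  "nnnzzzonz" → 9 new (n, n, n, z, z, z, o, n, z)
  "nznno" → prefix "n" already present; 4 new (z, n, n, o)
  "onooonnznnz" → prefix "o" already present; 10 new (n, o, o, o, n, n, z, n, n, z)
  "onnnzzoonn" → prefix "on" already present; 8 new (n, n, z, z, o, o, n, n)
  "zozzznnzoo" → prefix "z" already present; 9 new (o, z, z, z, n, n, z, o, o)
  "zonzozono" → prefix "zo" already present; 7 new (n, z, o, z, o, n, o)
  "noznz" → prefix "n" already present; 4 new (o, z, n, z)
  "nnznzn" → prefix "nn" already present; 4 new (z, n, z, n)
Total nodes = 9 + 11 + 7 + 9 + 4 + 10 + 8 + 9 + 7 + 4 + 4 = 82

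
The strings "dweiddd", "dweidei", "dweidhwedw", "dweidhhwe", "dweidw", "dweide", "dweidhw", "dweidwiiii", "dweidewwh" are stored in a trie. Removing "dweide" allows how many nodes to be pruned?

A node on "dweide"'s path can go only if nothing else ends at it or branches off below it.
Every node on "dweide" is still needed (e.g. by "dweidei"), so nothing is freed.
Nodes removed: 0

0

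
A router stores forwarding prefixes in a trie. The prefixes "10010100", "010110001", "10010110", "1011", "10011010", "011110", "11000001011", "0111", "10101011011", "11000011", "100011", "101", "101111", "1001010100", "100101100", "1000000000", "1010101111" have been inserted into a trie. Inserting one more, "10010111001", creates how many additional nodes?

Walking "10010111001" from the root, the first 7 characters ("1001011") follow existing edges; "1" is the first miss.
New nodes needed: |"10010111001"| − 7 = 11 − 7 = 4.

4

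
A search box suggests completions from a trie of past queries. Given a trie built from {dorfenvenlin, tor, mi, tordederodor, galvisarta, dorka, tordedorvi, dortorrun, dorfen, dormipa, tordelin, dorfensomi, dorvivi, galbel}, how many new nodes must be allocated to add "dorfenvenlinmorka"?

The longest prefix of "dorfenvenlinmorka" already in the trie is "dorfenvenlin" (length 12).
So 17 − 12 = 5 new nodes.

5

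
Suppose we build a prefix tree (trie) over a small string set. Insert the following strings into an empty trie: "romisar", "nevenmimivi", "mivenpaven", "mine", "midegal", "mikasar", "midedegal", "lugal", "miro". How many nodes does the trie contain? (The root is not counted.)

Insert word by word; a character creates a node only if that edge doesn't already exist:
  "romisar" → 7 new (r, o, m, i, s, a, r)
  "nevenmimivi" → 11 new (n, e, v, e, n, m, i, m, i, v, i)
  "mivenpaven" → 10 new (m, i, v, e, n, p, a, v, e, n)
  "mine" → prefix "mi" already present; 2 new (n, e)
  "midegal" → prefix "mi" already present; 5 new (d, e, g, a, l)
  "mikasar" → prefix "mi" already present; 5 new (k, a, s, a, r)
  "midedegal" → prefix "mide" already present; 5 new (d, e, g, a, l)
  "lugal" → 5 new (l, u, g, a, l)
  "miro" → prefix "mi" already present; 2 new (r, o)
Total nodes = 7 + 11 + 10 + 2 + 5 + 5 + 5 + 5 + 2 = 52

52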